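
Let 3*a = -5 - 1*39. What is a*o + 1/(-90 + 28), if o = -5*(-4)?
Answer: -54563/186 ≈ -293.35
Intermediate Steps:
a = -44/3 (a = (-5 - 1*39)/3 = (-5 - 39)/3 = (1/3)*(-44) = -44/3 ≈ -14.667)
o = 20 (o = -(-20) = -1*(-20) = 20)
a*o + 1/(-90 + 28) = -44/3*20 + 1/(-90 + 28) = -880/3 + 1/(-62) = -880/3 - 1/62 = -54563/186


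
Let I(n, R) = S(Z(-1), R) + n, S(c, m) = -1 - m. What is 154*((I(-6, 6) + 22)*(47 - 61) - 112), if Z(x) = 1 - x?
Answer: -36652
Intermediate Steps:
I(n, R) = -1 + n - R (I(n, R) = (-1 - R) + n = -1 + n - R)
154*((I(-6, 6) + 22)*(47 - 61) - 112) = 154*(((-1 - 6 - 1*6) + 22)*(47 - 61) - 112) = 154*(((-1 - 6 - 6) + 22)*(-14) - 112) = 154*((-13 + 22)*(-14) - 112) = 154*(9*(-14) - 112) = 154*(-126 - 112) = 154*(-238) = -36652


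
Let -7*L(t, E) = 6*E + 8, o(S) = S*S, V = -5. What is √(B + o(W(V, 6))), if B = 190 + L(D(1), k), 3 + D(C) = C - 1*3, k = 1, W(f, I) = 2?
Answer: 8*√3 ≈ 13.856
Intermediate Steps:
o(S) = S²
D(C) = -6 + C (D(C) = -3 + (C - 1*3) = -3 + (C - 3) = -3 + (-3 + C) = -6 + C)
L(t, E) = -8/7 - 6*E/7 (L(t, E) = -(6*E + 8)/7 = -(8 + 6*E)/7 = -8/7 - 6*E/7)
B = 188 (B = 190 + (-8/7 - 6/7*1) = 190 + (-8/7 - 6/7) = 190 - 2 = 188)
√(B + o(W(V, 6))) = √(188 + 2²) = √(188 + 4) = √192 = 8*√3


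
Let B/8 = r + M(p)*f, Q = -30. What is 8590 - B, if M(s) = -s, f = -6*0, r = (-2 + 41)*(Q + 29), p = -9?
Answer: 8902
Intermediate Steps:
r = -39 (r = (-2 + 41)*(-30 + 29) = 39*(-1) = -39)
f = 0
B = -312 (B = 8*(-39 - 1*(-9)*0) = 8*(-39 + 9*0) = 8*(-39 + 0) = 8*(-39) = -312)
8590 - B = 8590 - 1*(-312) = 8590 + 312 = 8902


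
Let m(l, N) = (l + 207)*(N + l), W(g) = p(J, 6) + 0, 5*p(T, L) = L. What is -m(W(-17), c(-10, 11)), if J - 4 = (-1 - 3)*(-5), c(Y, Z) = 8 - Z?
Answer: 9369/25 ≈ 374.76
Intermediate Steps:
J = 24 (J = 4 + (-1 - 3)*(-5) = 4 - 4*(-5) = 4 + 20 = 24)
p(T, L) = L/5
W(g) = 6/5 (W(g) = (1/5)*6 + 0 = 6/5 + 0 = 6/5)
m(l, N) = (207 + l)*(N + l)
-m(W(-17), c(-10, 11)) = -((6/5)**2 + 207*(8 - 1*11) + 207*(6/5) + (8 - 1*11)*(6/5)) = -(36/25 + 207*(8 - 11) + 1242/5 + (8 - 11)*(6/5)) = -(36/25 + 207*(-3) + 1242/5 - 3*6/5) = -(36/25 - 621 + 1242/5 - 18/5) = -1*(-9369/25) = 9369/25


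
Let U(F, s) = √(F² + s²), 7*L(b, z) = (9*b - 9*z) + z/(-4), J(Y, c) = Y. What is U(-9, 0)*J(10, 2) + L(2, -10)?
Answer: 1481/14 ≈ 105.79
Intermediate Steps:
L(b, z) = -37*z/28 + 9*b/7 (L(b, z) = ((9*b - 9*z) + z/(-4))/7 = ((-9*z + 9*b) + z*(-¼))/7 = ((-9*z + 9*b) - z/4)/7 = (9*b - 37*z/4)/7 = -37*z/28 + 9*b/7)
U(-9, 0)*J(10, 2) + L(2, -10) = √((-9)² + 0²)*10 + (-37/28*(-10) + (9/7)*2) = √(81 + 0)*10 + (185/14 + 18/7) = √81*10 + 221/14 = 9*10 + 221/14 = 90 + 221/14 = 1481/14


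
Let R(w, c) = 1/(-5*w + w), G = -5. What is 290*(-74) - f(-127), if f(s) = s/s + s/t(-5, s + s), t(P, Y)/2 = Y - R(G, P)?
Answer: -109044611/5081 ≈ -21461.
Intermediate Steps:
R(w, c) = -1/(4*w) (R(w, c) = 1/(-4*w) = -1/(4*w))
t(P, Y) = -⅒ + 2*Y (t(P, Y) = 2*(Y - (-1)/(4*(-5))) = 2*(Y - (-1)*(-1)/(4*5)) = 2*(Y - 1*1/20) = 2*(Y - 1/20) = 2*(-1/20 + Y) = -⅒ + 2*Y)
f(s) = 1 + s/(-⅒ + 4*s) (f(s) = s/s + s/(-⅒ + 2*(s + s)) = 1 + s/(-⅒ + 2*(2*s)) = 1 + s/(-⅒ + 4*s))
290*(-74) - f(-127) = 290*(-74) - (-1 + 50*(-127))/(-1 + 40*(-127)) = -21460 - (-1 - 6350)/(-1 - 5080) = -21460 - (-6351)/(-5081) = -21460 - (-1)*(-6351)/5081 = -21460 - 1*6351/5081 = -21460 - 6351/5081 = -109044611/5081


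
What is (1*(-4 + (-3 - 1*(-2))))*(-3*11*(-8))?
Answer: -1320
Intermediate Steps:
(1*(-4 + (-3 - 1*(-2))))*(-3*11*(-8)) = (1*(-4 + (-3 + 2)))*(-33*(-8)) = (1*(-4 - 1))*264 = (1*(-5))*264 = -5*264 = -1320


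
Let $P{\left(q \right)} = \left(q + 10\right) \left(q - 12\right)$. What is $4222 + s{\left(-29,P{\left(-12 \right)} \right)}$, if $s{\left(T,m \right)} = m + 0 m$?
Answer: $4270$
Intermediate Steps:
$P{\left(q \right)} = \left(-12 + q\right) \left(10 + q\right)$ ($P{\left(q \right)} = \left(10 + q\right) \left(-12 + q\right) = \left(-12 + q\right) \left(10 + q\right)$)
$s{\left(T,m \right)} = m$ ($s{\left(T,m \right)} = m + 0 = m$)
$4222 + s{\left(-29,P{\left(-12 \right)} \right)} = 4222 - \left(96 - 144\right) = 4222 + \left(-120 + 144 + 24\right) = 4222 + 48 = 4270$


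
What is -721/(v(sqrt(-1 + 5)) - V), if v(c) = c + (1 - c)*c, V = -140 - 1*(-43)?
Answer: -721/97 ≈ -7.4330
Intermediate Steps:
V = -97 (V = -140 + 43 = -97)
v(c) = c + c*(1 - c)
-721/(v(sqrt(-1 + 5)) - V) = -721/(sqrt(-1 + 5)*(2 - sqrt(-1 + 5)) - 1*(-97)) = -721/(sqrt(4)*(2 - sqrt(4)) + 97) = -721/(2*(2 - 1*2) + 97) = -721/(2*(2 - 2) + 97) = -721/(2*0 + 97) = -721/(0 + 97) = -721/97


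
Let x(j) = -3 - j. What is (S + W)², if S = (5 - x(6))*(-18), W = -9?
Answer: 68121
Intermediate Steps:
S = -252 (S = (5 - (-3 - 1*6))*(-18) = (5 - (-3 - 6))*(-18) = (5 - 1*(-9))*(-18) = (5 + 9)*(-18) = 14*(-18) = -252)
(S + W)² = (-252 - 9)² = (-261)² = 68121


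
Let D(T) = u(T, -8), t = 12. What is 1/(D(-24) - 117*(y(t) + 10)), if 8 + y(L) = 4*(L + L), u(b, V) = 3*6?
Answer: -1/11448 ≈ -8.7352e-5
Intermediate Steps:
u(b, V) = 18
y(L) = -8 + 8*L (y(L) = -8 + 4*(L + L) = -8 + 4*(2*L) = -8 + 8*L)
D(T) = 18
1/(D(-24) - 117*(y(t) + 10)) = 1/(18 - 117*((-8 + 8*12) + 10)) = 1/(18 - 117*((-8 + 96) + 10)) = 1/(18 - 117*(88 + 10)) = 1/(18 - 117*98) = 1/(18 - 11466) = 1/(-11448) = -1/11448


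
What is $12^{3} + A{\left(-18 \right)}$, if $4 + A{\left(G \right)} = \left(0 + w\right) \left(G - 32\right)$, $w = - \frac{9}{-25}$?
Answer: $1706$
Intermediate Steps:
$w = \frac{9}{25}$ ($w = \left(-9\right) \left(- \frac{1}{25}\right) = \frac{9}{25} \approx 0.36$)
$A{\left(G \right)} = - \frac{388}{25} + \frac{9 G}{25}$ ($A{\left(G \right)} = -4 + \left(0 + \frac{9}{25}\right) \left(G - 32\right) = -4 + \frac{9 \left(-32 + G\right)}{25} = -4 + \left(- \frac{288}{25} + \frac{9 G}{25}\right) = - \frac{388}{25} + \frac{9 G}{25}$)
$12^{3} + A{\left(-18 \right)} = 12^{3} + \left(- \frac{388}{25} + \frac{9}{25} \left(-18\right)\right) = 1728 - 22 = 1706$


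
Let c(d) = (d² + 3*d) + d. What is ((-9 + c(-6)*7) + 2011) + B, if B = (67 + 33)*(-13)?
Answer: 786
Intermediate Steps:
c(d) = d² + 4*d
B = -1300 (B = 100*(-13) = -1300)
((-9 + c(-6)*7) + 2011) + B = ((-9 - 6*(4 - 6)*7) + 2011) - 1300 = ((-9 - 6*(-2)*7) + 2011) - 1300 = ((-9 + 12*7) + 2011) - 1300 = ((-9 + 84) + 2011) - 1300 = (75 + 2011) - 1300 = 2086 - 1300 = 786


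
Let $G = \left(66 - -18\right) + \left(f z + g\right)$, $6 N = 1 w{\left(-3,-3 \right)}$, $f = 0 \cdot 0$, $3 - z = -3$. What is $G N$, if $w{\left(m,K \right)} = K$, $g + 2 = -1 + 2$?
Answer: $- \frac{83}{2} \approx -41.5$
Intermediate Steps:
$z = 6$ ($z = 3 - -3 = 3 + 3 = 6$)
$g = -1$ ($g = -2 + \left(-1 + 2\right) = -2 + 1 = -1$)
$f = 0$
$N = - \frac{1}{2}$ ($N = \frac{1 \left(-3\right)}{6} = \frac{1}{6} \left(-3\right) = - \frac{1}{2} \approx -0.5$)
$G = 83$ ($G = \left(66 - -18\right) + \left(0 \cdot 6 - 1\right) = \left(66 + 18\right) + \left(0 - 1\right) = 84 - 1 = 83$)
$G N = 83 \left(- \frac{1}{2}\right) = - \frac{83}{2}$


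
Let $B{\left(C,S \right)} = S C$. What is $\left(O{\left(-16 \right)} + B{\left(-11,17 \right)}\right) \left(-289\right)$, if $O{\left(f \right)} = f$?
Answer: $58667$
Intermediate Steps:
$B{\left(C,S \right)} = C S$
$\left(O{\left(-16 \right)} + B{\left(-11,17 \right)}\right) \left(-289\right) = \left(-16 - 187\right) \left(-289\right) = \left(-203\right) \left(-289\right) = 58667$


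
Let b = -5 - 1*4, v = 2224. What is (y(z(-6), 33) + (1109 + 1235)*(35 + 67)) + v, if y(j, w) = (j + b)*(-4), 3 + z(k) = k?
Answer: 241384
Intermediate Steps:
z(k) = -3 + k
b = -9 (b = -5 - 4 = -9)
y(j, w) = 36 - 4*j (y(j, w) = (j - 9)*(-4) = (-9 + j)*(-4) = 36 - 4*j)
(y(z(-6), 33) + (1109 + 1235)*(35 + 67)) + v = ((36 - 4*(-3 - 6)) + (1109 + 1235)*(35 + 67)) + 2224 = ((36 - 4*(-9)) + 2344*102) + 2224 = ((36 + 36) + 239088) + 2224 = (72 + 239088) + 2224 = 239160 + 2224 = 241384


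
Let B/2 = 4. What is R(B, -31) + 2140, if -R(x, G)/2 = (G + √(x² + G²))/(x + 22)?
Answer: 32131/15 - √41/3 ≈ 2139.9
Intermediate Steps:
B = 8 (B = 2*4 = 8)
R(x, G) = -2*(G + √(G² + x²))/(22 + x) (R(x, G) = -2*(G + √(x² + G²))/(x + 22) = -2*(G + √(G² + x²))/(22 + x))
R(B, -31) + 2140 = 2*(-1*(-31) - √((-31)² + 8²))/(22 + 8) + 2140 = 2*(31 - √(961 + 64))/30 + 2140 = 2*(1/30)*(31 - √1025) + 2140 = 2*(1/30)*(31 - 5*√41) + 2140 = (31/15 - √41/3) + 2140 = 32131/15 - √41/3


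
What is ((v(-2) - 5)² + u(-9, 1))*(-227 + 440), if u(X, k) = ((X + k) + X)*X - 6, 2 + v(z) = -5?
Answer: 61983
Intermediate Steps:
v(z) = -7 (v(z) = -2 - 5 = -7)
u(X, k) = -6 + X*(k + 2*X) (u(X, k) = (k + 2*X)*X - 6 = X*(k + 2*X) - 6 = -6 + X*(k + 2*X))
((v(-2) - 5)² + u(-9, 1))*(-227 + 440) = ((-7 - 5)² + (-6 + 2*(-9)² - 9*1))*(-227 + 440) = ((-12)² + (-6 + 2*81 - 9))*213 = (144 + (-6 + 162 - 9))*213 = (144 + 147)*213 = 291*213 = 61983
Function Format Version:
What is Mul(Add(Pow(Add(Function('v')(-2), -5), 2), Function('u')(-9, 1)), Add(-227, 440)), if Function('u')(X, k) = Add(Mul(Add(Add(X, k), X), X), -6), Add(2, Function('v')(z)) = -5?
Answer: 61983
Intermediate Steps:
Function('v')(z) = -7 (Function('v')(z) = Add(-2, -5) = -7)
Function('u')(X, k) = Add(-6, Mul(X, Add(k, Mul(2, X)))) (Function('u')(X, k) = Add(Mul(Add(k, Mul(2, X)), X), -6) = Add(Mul(X, Add(k, Mul(2, X))), -6) = Add(-6, Mul(X, Add(k, Mul(2, X)))))
Mul(Add(Pow(Add(Function('v')(-2), -5), 2), Function('u')(-9, 1)), Add(-227, 440)) = Mul(Add(Pow(Add(-7, -5), 2), Add(-6, Mul(2, Pow(-9, 2)), Mul(-9, 1))), Add(-227, 440)) = Mul(Add(Pow(-12, 2), Add(-6, Mul(2, 81), -9)), 213) = Mul(Add(144, Add(-6, 162, -9)), 213) = Mul(Add(144, 147), 213) = Mul(291, 213) = 61983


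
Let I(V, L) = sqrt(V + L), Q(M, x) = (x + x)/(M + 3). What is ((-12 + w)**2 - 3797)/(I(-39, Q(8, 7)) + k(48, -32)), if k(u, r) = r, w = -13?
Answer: 1116544/11679 + 3172*I*sqrt(4565)/11679 ≈ 95.603 + 18.35*I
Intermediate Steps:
Q(M, x) = 2*x/(3 + M) (Q(M, x) = (2*x)/(3 + M) = 2*x/(3 + M))
I(V, L) = sqrt(L + V)
((-12 + w)**2 - 3797)/(I(-39, Q(8, 7)) + k(48, -32)) = ((-12 - 13)**2 - 3797)/(sqrt(2*7/(3 + 8) - 39) - 32) = ((-25)**2 - 3797)/(sqrt(2*7/11 - 39) - 32) = (625 - 3797)/(sqrt(2*7*(1/11) - 39) - 32) = -3172/(sqrt(14/11 - 39) - 32) = -3172/(sqrt(-415/11) - 32) = -3172/(I*sqrt(4565)/11 - 32) = -3172/(-32 + I*sqrt(4565)/11)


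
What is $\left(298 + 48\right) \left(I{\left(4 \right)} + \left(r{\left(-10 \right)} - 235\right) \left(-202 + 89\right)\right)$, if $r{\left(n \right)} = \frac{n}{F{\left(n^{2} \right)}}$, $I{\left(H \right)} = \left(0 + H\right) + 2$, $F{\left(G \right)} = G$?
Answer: $\frac{45970079}{5} \approx 9.194 \cdot 10^{6}$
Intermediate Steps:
$I{\left(H \right)} = 2 + H$ ($I{\left(H \right)} = H + 2 = 2 + H$)
$r{\left(n \right)} = \frac{1}{n}$ ($r{\left(n \right)} = \frac{n}{n^{2}} = \frac{1}{n}$)
$\left(298 + 48\right) \left(I{\left(4 \right)} + \left(r{\left(-10 \right)} - 235\right) \left(-202 + 89\right)\right) = \left(298 + 48\right) \left(\left(2 + 4\right) + \left(\frac{1}{-10} - 235\right) \left(-202 + 89\right)\right) = 346 \left(6 + \left(- \frac{1}{10} - 235\right) \left(-113\right)\right) = 346 \left(6 - - \frac{265663}{10}\right) = 346 \left(6 + \frac{265663}{10}\right) = 346 \cdot \frac{265723}{10} = \frac{45970079}{5}$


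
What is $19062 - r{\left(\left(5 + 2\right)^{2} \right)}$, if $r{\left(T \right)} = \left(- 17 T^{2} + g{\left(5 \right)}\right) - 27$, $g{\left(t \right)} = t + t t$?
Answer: $59876$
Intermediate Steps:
$g{\left(t \right)} = t + t^{2}$
$r{\left(T \right)} = 3 - 17 T^{2}$ ($r{\left(T \right)} = \left(- 17 T^{2} + 5 \left(1 + 5\right)\right) - 27 = \left(- 17 T^{2} + 5 \cdot 6\right) - 27 = \left(- 17 T^{2} + 30\right) - 27 = \left(30 - 17 T^{2}\right) - 27 = 3 - 17 T^{2}$)
$19062 - r{\left(\left(5 + 2\right)^{2} \right)} = 19062 - \left(3 - 17 \left(\left(5 + 2\right)^{2}\right)^{2}\right) = 19062 - \left(3 - 17 \left(7^{2}\right)^{2}\right) = 19062 - \left(3 - 17 \cdot 49^{2}\right) = 19062 - \left(3 - 40817\right) = 19062 - -40814 = 19062 + 40814 = 59876$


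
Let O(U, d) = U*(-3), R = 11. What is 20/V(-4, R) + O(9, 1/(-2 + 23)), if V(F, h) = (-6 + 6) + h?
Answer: -277/11 ≈ -25.182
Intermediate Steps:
V(F, h) = h (V(F, h) = 0 + h = h)
O(U, d) = -3*U
20/V(-4, R) + O(9, 1/(-2 + 23)) = 20/11 - 3*9 = 20*(1/11) - 27 = 20/11 - 27 = -277/11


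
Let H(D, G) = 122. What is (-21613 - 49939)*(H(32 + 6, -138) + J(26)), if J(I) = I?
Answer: -10589696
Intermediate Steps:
(-21613 - 49939)*(H(32 + 6, -138) + J(26)) = (-21613 - 49939)*(122 + 26) = -71552*148 = -10589696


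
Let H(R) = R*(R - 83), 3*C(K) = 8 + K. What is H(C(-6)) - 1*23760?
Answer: -214334/9 ≈ -23815.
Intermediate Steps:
C(K) = 8/3 + K/3 (C(K) = (8 + K)/3 = 8/3 + K/3)
H(R) = R*(-83 + R)
H(C(-6)) - 1*23760 = (8/3 + (1/3)*(-6))*(-83 + (8/3 + (1/3)*(-6))) - 1*23760 = (8/3 - 2)*(-83 + (8/3 - 2)) - 23760 = 2*(-83 + 2/3)/3 - 23760 = (2/3)*(-247/3) - 23760 = -494/9 - 23760 = -214334/9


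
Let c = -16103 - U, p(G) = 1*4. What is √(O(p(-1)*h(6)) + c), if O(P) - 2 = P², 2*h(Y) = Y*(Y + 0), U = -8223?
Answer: I*√2694 ≈ 51.904*I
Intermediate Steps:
h(Y) = Y²/2 (h(Y) = (Y*(Y + 0))/2 = (Y*Y)/2 = Y²/2)
p(G) = 4
c = -7880 (c = -16103 - 1*(-8223) = -16103 + 8223 = -7880)
O(P) = 2 + P²
√(O(p(-1)*h(6)) + c) = √((2 + (4*((½)*6²))²) - 7880) = √((2 + (4*((½)*36))²) - 7880) = √((2 + (4*18)²) - 7880) = √((2 + 72²) - 7880) = √((2 + 5184) - 7880) = √(5186 - 7880) = √(-2694) = I*√2694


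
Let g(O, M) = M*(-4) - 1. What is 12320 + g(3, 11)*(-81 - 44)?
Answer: 17945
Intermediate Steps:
g(O, M) = -1 - 4*M (g(O, M) = -4*M - 1 = -1 - 4*M)
12320 + g(3, 11)*(-81 - 44) = 12320 + (-1 - 4*11)*(-81 - 44) = 12320 + (-1 - 44)*(-125) = 12320 - 45*(-125) = 12320 + 5625 = 17945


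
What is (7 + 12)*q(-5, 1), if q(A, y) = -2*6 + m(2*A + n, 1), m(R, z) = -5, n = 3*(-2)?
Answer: -323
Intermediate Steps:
n = -6
q(A, y) = -17 (q(A, y) = -2*6 - 5 = -12 - 5 = -17)
(7 + 12)*q(-5, 1) = (7 + 12)*(-17) = 19*(-17) = -323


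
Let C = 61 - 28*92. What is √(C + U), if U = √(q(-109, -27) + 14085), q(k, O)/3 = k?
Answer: √(-2515 + √13758) ≈ 48.966*I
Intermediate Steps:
C = -2515 (C = 61 - 2576 = -2515)
q(k, O) = 3*k
U = √13758 (U = √(3*(-109) + 14085) = √(-327 + 14085) = √13758 ≈ 117.29)
√(C + U) = √(-2515 + √13758)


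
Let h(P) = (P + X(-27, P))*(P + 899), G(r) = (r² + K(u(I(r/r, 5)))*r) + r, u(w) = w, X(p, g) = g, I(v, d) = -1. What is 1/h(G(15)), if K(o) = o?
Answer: 1/505800 ≈ 1.9771e-6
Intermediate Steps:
G(r) = r² (G(r) = (r² - r) + r = r²)
h(P) = 2*P*(899 + P) (h(P) = (P + P)*(P + 899) = (2*P)*(899 + P) = 2*P*(899 + P))
1/h(G(15)) = 1/(2*15²*(899 + 15²)) = 1/(2*225*(899 + 225)) = 1/(2*225*1124) = 1/505800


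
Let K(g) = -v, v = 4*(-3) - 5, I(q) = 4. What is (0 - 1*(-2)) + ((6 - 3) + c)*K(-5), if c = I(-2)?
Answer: 121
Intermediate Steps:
v = -17 (v = -12 - 5 = -17)
c = 4
K(g) = 17 (K(g) = -1*(-17) = 17)
(0 - 1*(-2)) + ((6 - 3) + c)*K(-5) = (0 - 1*(-2)) + ((6 - 3) + 4)*17 = (0 + 2) + (3 + 4)*17 = 2 + 7*17 = 2 + 119 = 121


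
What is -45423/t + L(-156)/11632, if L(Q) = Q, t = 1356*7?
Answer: -394227/82151 ≈ -4.7988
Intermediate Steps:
t = 9492
-45423/t + L(-156)/11632 = -45423/9492 - 156/11632 = -45423*1/9492 - 156*1/11632 = -2163/452 - 39/2908 = -394227/82151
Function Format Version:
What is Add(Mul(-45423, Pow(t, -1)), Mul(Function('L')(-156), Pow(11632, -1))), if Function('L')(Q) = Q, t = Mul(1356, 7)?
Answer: Rational(-394227, 82151) ≈ -4.7988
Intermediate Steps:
t = 9492
Add(Mul(-45423, Pow(t, -1)), Mul(Function('L')(-156), Pow(11632, -1))) = Add(Mul(-45423, Pow(9492, -1)), Mul(-156, Pow(11632, -1))) = Add(Mul(-45423, Rational(1, 9492)), Mul(-156, Rational(1, 11632))) = Add(Rational(-2163, 452), Rational(-39, 2908)) = Rational(-394227, 82151)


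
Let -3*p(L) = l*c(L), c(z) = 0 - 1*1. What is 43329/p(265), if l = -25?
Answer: -129987/25 ≈ -5199.5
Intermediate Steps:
c(z) = -1 (c(z) = 0 - 1 = -1)
p(L) = -25/3 (p(L) = -(-25)*(-1)/3 = -⅓*25 = -25/3)
43329/p(265) = 43329/(-25/3) = 43329*(-3/25) = -129987/25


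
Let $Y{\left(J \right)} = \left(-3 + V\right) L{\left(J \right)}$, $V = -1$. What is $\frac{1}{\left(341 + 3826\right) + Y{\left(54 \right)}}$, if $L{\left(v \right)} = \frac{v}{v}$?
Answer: $\frac{1}{4163} \approx 0.00024021$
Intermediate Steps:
$L{\left(v \right)} = 1$
$Y{\left(J \right)} = -4$ ($Y{\left(J \right)} = \left(-3 - 1\right) 1 = \left(-4\right) 1 = -4$)
$\frac{1}{\left(341 + 3826\right) + Y{\left(54 \right)}} = \frac{1}{\left(341 + 3826\right) - 4} = \frac{1}{4167 - 4} = \frac{1}{4163}$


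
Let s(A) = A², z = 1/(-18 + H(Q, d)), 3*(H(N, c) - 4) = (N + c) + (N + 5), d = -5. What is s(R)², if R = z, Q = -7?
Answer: 81/9834496 ≈ 8.2363e-6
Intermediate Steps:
H(N, c) = 17/3 + c/3 + 2*N/3 (H(N, c) = 4 + ((N + c) + (N + 5))/3 = 4 + ((N + c) + (5 + N))/3 = 4 + (5 + c + 2*N)/3 = 4 + (5/3 + c/3 + 2*N/3) = 17/3 + c/3 + 2*N/3)
z = -3/56 (z = 1/(-18 + (17/3 + (⅓)*(-5) + (⅔)*(-7))) = 1/(-18 + (17/3 - 5/3 - 14/3)) = 1/(-18 - ⅔) = 1/(-56/3) = -3/56 ≈ -0.053571)
R = -3/56 ≈ -0.053571
s(R)² = ((-3/56)²)² = (9/3136)² = 81/9834496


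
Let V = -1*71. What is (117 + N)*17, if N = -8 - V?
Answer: 3060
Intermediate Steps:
V = -71
N = 63 (N = -8 - 1*(-71) = -8 + 71 = 63)
(117 + N)*17 = (117 + 63)*17 = 180*17 = 3060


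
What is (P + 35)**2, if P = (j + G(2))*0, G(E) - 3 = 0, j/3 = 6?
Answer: 1225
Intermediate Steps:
j = 18 (j = 3*6 = 18)
G(E) = 3 (G(E) = 3 + 0 = 3)
P = 0 (P = (18 + 3)*0 = 21*0 = 0)
(P + 35)**2 = (0 + 35)**2 = 35**2 = 1225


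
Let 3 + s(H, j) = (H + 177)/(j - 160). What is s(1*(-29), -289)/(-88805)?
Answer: 299/7974689 ≈ 3.7494e-5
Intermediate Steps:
s(H, j) = -3 + (177 + H)/(-160 + j) (s(H, j) = -3 + (H + 177)/(j - 160) = -3 + (177 + H)/(-160 + j))
s(1*(-29), -289)/(-88805) = ((657 + 1*(-29) - 3*(-289))/(-160 - 289))/(-88805) = ((657 - 29 + 867)/(-449))*(-1/88805) = -1/449*1495*(-1/88805) = -1495/449*(-1/88805) = 299/7974689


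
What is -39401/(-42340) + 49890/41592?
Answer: 39074052/18343805 ≈ 2.1301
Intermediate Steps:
-39401/(-42340) + 49890/41592 = -39401*(-1/42340) + 49890*(1/41592) = 39401/42340 + 8315/6932 = 39074052/18343805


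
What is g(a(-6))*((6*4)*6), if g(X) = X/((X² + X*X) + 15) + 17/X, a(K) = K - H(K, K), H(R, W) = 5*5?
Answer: -4880160/60047 ≈ -81.272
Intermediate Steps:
H(R, W) = 25
a(K) = -25 + K (a(K) = K - 1*25 = K - 25 = -25 + K)
g(X) = 17/X + X/(15 + 2*X²) (g(X) = X/((X² + X²) + 15) + 17/X = X/(2*X² + 15) + 17/X = X/(15 + 2*X²) + 17/X = 17/X + X/(15 + 2*X²))
g(a(-6))*((6*4)*6) = (5*(51 + 7*(-25 - 6)²)/((-25 - 6)*(15 + 2*(-25 - 6)²)))*((6*4)*6) = (5*(51 + 7*(-31)²)/(-31*(15 + 2*(-31)²)))*(24*6) = (5*(-1/31)*(51 + 7*961)/(15 + 2*961))*144 = (5*(-1/31)*(51 + 6727)/(15 + 1922))*144 = (5*(-1/31)*6778/1937)*144 = (5*(-1/31)*(1/1937)*6778)*144 = -33890/60047*144 = -4880160/60047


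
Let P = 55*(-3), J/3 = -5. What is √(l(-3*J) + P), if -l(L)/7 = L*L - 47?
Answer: I*√14011 ≈ 118.37*I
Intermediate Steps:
J = -15 (J = 3*(-5) = -15)
l(L) = 329 - 7*L² (l(L) = -7*(L*L - 47) = -7*(L² - 47) = -7*(-47 + L²) = 329 - 7*L²)
P = -165
√(l(-3*J) + P) = √((329 - 7*(-3*(-15))²) - 165) = √((329 - 7*45²) - 165) = √((329 - 7*2025) - 165) = √((329 - 14175) - 165) = √(-13846 - 165) = √(-14011) = I*√14011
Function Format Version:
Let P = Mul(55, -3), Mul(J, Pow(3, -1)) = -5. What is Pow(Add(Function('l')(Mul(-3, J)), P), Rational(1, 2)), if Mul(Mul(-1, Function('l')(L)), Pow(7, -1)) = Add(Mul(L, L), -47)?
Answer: Mul(I, Pow(14011, Rational(1, 2))) ≈ Mul(118.37, I)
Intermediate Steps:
J = -15 (J = Mul(3, -5) = -15)
Function('l')(L) = Add(329, Mul(-7, Pow(L, 2))) (Function('l')(L) = Mul(-7, Add(Mul(L, L), -47)) = Mul(-7, Add(Pow(L, 2), -47)) = Mul(-7, Add(-47, Pow(L, 2))) = Add(329, Mul(-7, Pow(L, 2))))
P = -165
Pow(Add(Function('l')(Mul(-3, J)), P), Rational(1, 2)) = Pow(Add(Add(329, Mul(-7, Pow(Mul(-3, -15), 2))), -165), Rational(1, 2)) = Pow(Add(Add(329, Mul(-7, Pow(45, 2))), -165), Rational(1, 2)) = Pow(Add(Add(329, Mul(-7, 2025)), -165), Rational(1, 2)) = Pow(Add(Add(329, -14175), -165), Rational(1, 2)) = Pow(Add(-13846, -165), Rational(1, 2)) = Pow(-14011, Rational(1, 2)) = Mul(I, Pow(14011, Rational(1, 2)))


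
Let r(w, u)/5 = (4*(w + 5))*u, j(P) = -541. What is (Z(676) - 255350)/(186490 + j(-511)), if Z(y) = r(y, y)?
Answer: 8951770/185949 ≈ 48.141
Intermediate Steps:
r(w, u) = 5*u*(20 + 4*w) (r(w, u) = 5*((4*(w + 5))*u) = 5*((4*(5 + w))*u) = 5*((20 + 4*w)*u) = 5*(u*(20 + 4*w)) = 5*u*(20 + 4*w))
Z(y) = 20*y*(5 + y)
(Z(676) - 255350)/(186490 + j(-511)) = (20*676*(5 + 676) - 255350)/(186490 - 541) = (20*676*681 - 255350)/185949 = (9207120 - 255350)*(1/185949) = 8951770*(1/185949) = 8951770/185949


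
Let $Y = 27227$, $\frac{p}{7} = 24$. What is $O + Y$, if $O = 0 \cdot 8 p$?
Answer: $27227$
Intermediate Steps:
$p = 168$ ($p = 7 \cdot 24 = 168$)
$O = 0$ ($O = 0 \cdot 8 \cdot 168 = 0 \cdot 168 = 0$)
$O + Y = 0 + 27227 = 27227$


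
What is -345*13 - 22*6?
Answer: -4617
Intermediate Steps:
-345*13 - 22*6 = -69*65 - 132 = -4485 - 132 = -4617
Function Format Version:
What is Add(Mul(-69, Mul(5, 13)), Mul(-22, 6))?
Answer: -4617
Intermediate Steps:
Add(Mul(-69, Mul(5, 13)), Mul(-22, 6)) = Add(Mul(-69, 65), -132) = Add(-4485, -132) = -4617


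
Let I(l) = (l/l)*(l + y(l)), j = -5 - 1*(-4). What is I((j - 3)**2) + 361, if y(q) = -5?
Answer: 372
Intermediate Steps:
j = -1 (j = -5 + 4 = -1)
I(l) = -5 + l (I(l) = (l/l)*(l - 5) = 1*(-5 + l) = -5 + l)
I((j - 3)**2) + 361 = (-5 + (-1 - 3)**2) + 361 = (-5 + (-4)**2) + 361 = (-5 + 16) + 361 = 11 + 361 = 372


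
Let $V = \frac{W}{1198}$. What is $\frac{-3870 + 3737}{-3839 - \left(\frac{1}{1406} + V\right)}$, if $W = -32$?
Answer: $\frac{112011802}{3233160869} \approx 0.034645$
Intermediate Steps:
$V = - \frac{16}{599}$ ($V = - \frac{32}{1198} = \left(-32\right) \frac{1}{1198} = - \frac{16}{599} \approx -0.026711$)
$\frac{-3870 + 3737}{-3839 - \left(\frac{1}{1406} + V\right)} = \frac{-3870 + 3737}{-3839 + \left(\frac{1}{-1406} - - \frac{16}{599}\right)} = - \frac{133}{-3839 + \left(- \frac{1}{1406} + \frac{16}{599}\right)} = - \frac{133}{-3839 + \frac{21897}{842194}} = - \frac{133}{- \frac{3233160869}{842194}} = \left(-133\right) \left(- \frac{842194}{3233160869}\right) = \frac{112011802}{3233160869}$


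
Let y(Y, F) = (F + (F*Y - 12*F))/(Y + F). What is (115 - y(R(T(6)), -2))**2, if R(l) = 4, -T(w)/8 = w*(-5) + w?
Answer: 11664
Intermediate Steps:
T(w) = 32*w (T(w) = -8*(w*(-5) + w) = -8*(-5*w + w) = -(-32)*w = 32*w)
y(Y, F) = (-11*F + F*Y)/(F + Y) (y(Y, F) = (F + (-12*F + F*Y))/(F + Y) = (-11*F + F*Y)/(F + Y))
(115 - y(R(T(6)), -2))**2 = (115 - (-2)*(-11 + 4)/(-2 + 4))**2 = (115 - (-2)*(-7)/2)**2 = (115 - 1*7)**2 = (115 - 7)**2 = 108**2 = 11664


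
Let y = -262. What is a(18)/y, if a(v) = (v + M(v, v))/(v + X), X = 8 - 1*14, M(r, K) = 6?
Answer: -1/131 ≈ -0.0076336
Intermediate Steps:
X = -6 (X = 8 - 14 = -6)
a(v) = (6 + v)/(-6 + v) (a(v) = (v + 6)/(v - 6) = (6 + v)/(-6 + v))
a(18)/y = ((6 + 18)/(-6 + 18))/(-262) = (24/12)*(-1/262) = ((1/12)*24)*(-1/262) = 2*(-1/262) = -1/131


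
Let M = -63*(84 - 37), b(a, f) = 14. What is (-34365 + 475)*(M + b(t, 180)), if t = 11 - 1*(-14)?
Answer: 99873830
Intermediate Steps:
t = 25 (t = 11 + 14 = 25)
M = -2961 (M = -63*47 = -2961)
(-34365 + 475)*(M + b(t, 180)) = (-34365 + 475)*(-2961 + 14) = -33890*(-2947) = 99873830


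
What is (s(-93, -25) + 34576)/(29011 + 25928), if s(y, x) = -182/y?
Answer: 3215750/5109327 ≈ 0.62939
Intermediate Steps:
(s(-93, -25) + 34576)/(29011 + 25928) = (-182/(-93) + 34576)/(29011 + 25928) = (-182*(-1/93) + 34576)/54939 = (182/93 + 34576)*(1/54939) = (3215750/93)*(1/54939) = 3215750/5109327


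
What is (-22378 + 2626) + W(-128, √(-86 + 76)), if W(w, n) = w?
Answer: -19880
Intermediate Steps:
(-22378 + 2626) + W(-128, √(-86 + 76)) = (-22378 + 2626) - 128 = -19752 - 128 = -19880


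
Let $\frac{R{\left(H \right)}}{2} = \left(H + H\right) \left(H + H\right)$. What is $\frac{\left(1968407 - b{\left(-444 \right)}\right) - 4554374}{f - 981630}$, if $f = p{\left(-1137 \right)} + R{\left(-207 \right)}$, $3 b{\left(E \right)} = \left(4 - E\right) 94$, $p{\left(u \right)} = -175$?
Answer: $\frac{7800013}{1917039} \approx 4.0688$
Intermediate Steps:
$R{\left(H \right)} = 8 H^{2}$ ($R{\left(H \right)} = 2 \left(H + H\right) \left(H + H\right) = 2 \cdot 2 H 2 H = 2 \cdot 4 H^{2} = 8 H^{2}$)
$b{\left(E \right)} = \frac{376}{3} - \frac{94 E}{3}$ ($b{\left(E \right)} = \frac{\left(4 - E\right) 94}{3} = \frac{376 - 94 E}{3} = \frac{376}{3} - \frac{94 E}{3}$)
$f = 342617$ ($f = -175 + 8 \left(-207\right)^{2} = -175 + 8 \cdot 42849 = -175 + 342792 = 342617$)
$\frac{\left(1968407 - b{\left(-444 \right)}\right) - 4554374}{f - 981630} = \frac{\left(1968407 - \left(\frac{376}{3} - -13912\right)\right) - 4554374}{342617 - 981630} = \frac{\left(1968407 - \left(\frac{376}{3} + 13912\right)\right) - 4554374}{-639013} = \left(\left(1968407 - \frac{42112}{3}\right) - 4554374\right) \left(- \frac{1}{639013}\right) = \left(\frac{5863109}{3} - 4554374\right) \left(- \frac{1}{639013}\right) = \left(- \frac{7800013}{3}\right) \left(- \frac{1}{639013}\right) = \frac{7800013}{1917039}$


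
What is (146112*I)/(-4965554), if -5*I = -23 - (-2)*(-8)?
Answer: -2849184/12413885 ≈ -0.22952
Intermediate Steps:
I = 39/5 (I = -(-23 - (-2)*(-8))/5 = -(-23 - 1*16)/5 = -(-23 - 16)/5 = -⅕*(-39) = 39/5 ≈ 7.8000)
(146112*I)/(-4965554) = (146112*(39/5))/(-4965554) = (5698368/5)*(-1/4965554) = -2849184/12413885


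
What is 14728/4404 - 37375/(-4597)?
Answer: 58076029/5061297 ≈ 11.475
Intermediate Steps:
14728/4404 - 37375/(-4597) = 14728*(1/4404) - 37375*(-1/4597) = 3682/1101 + 37375/4597 = 58076029/5061297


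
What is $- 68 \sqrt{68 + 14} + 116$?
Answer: $116 - 68 \sqrt{82} \approx -499.77$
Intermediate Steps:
$- 68 \sqrt{68 + 14} + 116 = - 68 \sqrt{82} + 116 = 116 - 68 \sqrt{82}$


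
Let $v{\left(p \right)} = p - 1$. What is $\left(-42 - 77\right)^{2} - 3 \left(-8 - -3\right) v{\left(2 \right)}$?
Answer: $14176$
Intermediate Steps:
$v{\left(p \right)} = -1 + p$
$\left(-42 - 77\right)^{2} - 3 \left(-8 - -3\right) v{\left(2 \right)} = \left(-42 - 77\right)^{2} - 3 \left(-8 - -3\right) \left(-1 + 2\right) = \left(-119\right)^{2} - 3 \left(-8 + 3\right) 1 = 14161 - 3 \left(-5\right) 1 = 14161 - \left(-15\right) 1 = 14161 - -15 = 14161 + 15 = 14176$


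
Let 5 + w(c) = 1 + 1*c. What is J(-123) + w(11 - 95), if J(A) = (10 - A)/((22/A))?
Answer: -18295/22 ≈ -831.59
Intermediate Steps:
w(c) = -4 + c (w(c) = -5 + (1 + 1*c) = -5 + (1 + c) = -4 + c)
J(A) = A*(10 - A)/22 (J(A) = (10 - A)*(A/22) = A*(10 - A)/22)
J(-123) + w(11 - 95) = (1/22)*(-123)*(10 - 1*(-123)) + (-4 + (11 - 95)) = (1/22)*(-123)*(10 + 123) + (-4 - 84) = (1/22)*(-123)*133 - 88 = -16359/22 - 88 = -18295/22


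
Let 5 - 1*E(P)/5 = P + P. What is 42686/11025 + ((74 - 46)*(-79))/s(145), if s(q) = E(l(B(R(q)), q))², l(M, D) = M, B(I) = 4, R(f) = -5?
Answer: -9386/1575 ≈ -5.9594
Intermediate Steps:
E(P) = 25 - 10*P (E(P) = 25 - 5*(P + P) = 25 - 10*P)
s(q) = 225 (s(q) = (25 - 10*4)² = (25 - 40)² = (-15)² = 225)
42686/11025 + ((74 - 46)*(-79))/s(145) = 42686/11025 + ((74 - 46)*(-79))/225 = 42686*(1/11025) + (28*(-79))*(1/225) = 6098/1575 - 2212*1/225 = 6098/1575 - 2212/225 = -9386/1575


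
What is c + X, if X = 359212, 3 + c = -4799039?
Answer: -4439830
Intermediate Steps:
c = -4799042 (c = -3 - 4799039 = -4799042)
c + X = -4799042 + 359212 = -4439830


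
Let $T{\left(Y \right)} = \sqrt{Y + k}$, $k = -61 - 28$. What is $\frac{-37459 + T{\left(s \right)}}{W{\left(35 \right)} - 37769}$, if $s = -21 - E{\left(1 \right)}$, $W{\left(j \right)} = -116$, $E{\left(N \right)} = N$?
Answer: $\frac{37459}{37885} - \frac{i \sqrt{111}}{37885} \approx 0.98876 - 0.0002781 i$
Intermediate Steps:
$k = -89$ ($k = -61 - 28 = -89$)
$s = -22$ ($s = -21 - 1 = -22$)
$T{\left(Y \right)} = \sqrt{-89 + Y}$ ($T{\left(Y \right)} = \sqrt{Y - 89} = \sqrt{-89 + Y}$)
$\frac{-37459 + T{\left(s \right)}}{W{\left(35 \right)} - 37769} = \frac{-37459 + \sqrt{-89 - 22}}{-116 - 37769} = \frac{-37459 + \sqrt{-111}}{-37885} = \left(-37459 + i \sqrt{111}\right) \left(- \frac{1}{37885}\right) = \frac{37459}{37885} - \frac{i \sqrt{111}}{37885}$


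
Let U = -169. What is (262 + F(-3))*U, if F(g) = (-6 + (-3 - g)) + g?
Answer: -42757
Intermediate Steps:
F(g) = -9 (F(g) = (-9 - g) + g = -9)
(262 + F(-3))*U = (262 - 9)*(-169) = 253*(-169) = -42757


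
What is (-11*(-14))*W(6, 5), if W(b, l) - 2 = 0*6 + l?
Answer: 1078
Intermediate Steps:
W(b, l) = 2 + l (W(b, l) = 2 + (0*6 + l) = 2 + (0 + l) = 2 + l)
(-11*(-14))*W(6, 5) = (-11*(-14))*(2 + 5) = 154*7 = 1078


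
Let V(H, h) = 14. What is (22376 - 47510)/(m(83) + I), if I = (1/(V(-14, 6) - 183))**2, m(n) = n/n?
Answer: -358926087/14281 ≈ -25133.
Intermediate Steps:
m(n) = 1
I = 1/28561 (I = (1/(14 - 183))**2 = (1/(-169))**2 = (-1/169)**2 = 1/28561 ≈ 3.5013e-5)
(22376 - 47510)/(m(83) + I) = (22376 - 47510)/(1 + 1/28561) = -25134/28562/28561 = -25134*28561/28562 = -358926087/14281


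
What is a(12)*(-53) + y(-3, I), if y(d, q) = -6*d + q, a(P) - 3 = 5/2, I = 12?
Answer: -523/2 ≈ -261.50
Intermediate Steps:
a(P) = 11/2 (a(P) = 3 + 5/2 = 11/2)
y(d, q) = q - 6*d
a(12)*(-53) + y(-3, I) = (11/2)*(-53) + (12 - 6*(-3)) = -583/2 + (12 + 18) = -583/2 + 30 = -523/2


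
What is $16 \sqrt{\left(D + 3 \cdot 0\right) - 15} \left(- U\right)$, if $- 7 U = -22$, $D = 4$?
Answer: $- \frac{352 i \sqrt{11}}{7} \approx - 166.78 i$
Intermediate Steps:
$U = \frac{22}{7}$ ($U = \left(- \frac{1}{7}\right) \left(-22\right) = \frac{22}{7} \approx 3.1429$)
$16 \sqrt{\left(D + 3 \cdot 0\right) - 15} \left(- U\right) = 16 \sqrt{\left(4 + 3 \cdot 0\right) - 15} \left(\left(-1\right) \frac{22}{7}\right) = 16 \sqrt{\left(4 + 0\right) - 15} \left(- \frac{22}{7}\right) = 16 \sqrt{4 - 15} \left(- \frac{22}{7}\right) = 16 \sqrt{-11} \left(- \frac{22}{7}\right) = 16 i \sqrt{11} \left(- \frac{22}{7}\right) = - \frac{352 i \sqrt{11}}{7}$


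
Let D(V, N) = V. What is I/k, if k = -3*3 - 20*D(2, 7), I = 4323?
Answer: -4323/49 ≈ -88.224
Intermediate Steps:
k = -49 (k = -3*3 - 20*2 = -9 - 40 = -49)
I/k = 4323/(-49) = 4323*(-1/49) = -4323/49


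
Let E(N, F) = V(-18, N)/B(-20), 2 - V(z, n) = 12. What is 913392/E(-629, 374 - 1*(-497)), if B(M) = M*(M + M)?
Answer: -73071360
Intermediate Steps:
V(z, n) = -10 (V(z, n) = 2 - 1*12 = 2 - 12 = -10)
B(M) = 2*M**2 (B(M) = M*(2*M) = 2*M**2)
E(N, F) = -1/80 (E(N, F) = -10/(2*(-20)**2) = -10/(2*400) = -10/800 = -10*1/800 = -1/80)
913392/E(-629, 374 - 1*(-497)) = 913392/(-1/80) = 913392*(-80) = -73071360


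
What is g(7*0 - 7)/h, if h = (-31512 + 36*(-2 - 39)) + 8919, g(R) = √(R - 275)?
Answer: -I*√282/24069 ≈ -0.0006977*I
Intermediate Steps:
g(R) = √(-275 + R)
h = -24069 (h = (-31512 + 36*(-41)) + 8919 = (-31512 - 1476) + 8919 = -32988 + 8919 = -24069)
g(7*0 - 7)/h = √(-275 + (7*0 - 7))/(-24069) = √(-275 + (0 - 7))*(-1/24069) = √(-275 - 7)*(-1/24069) = √(-282)*(-1/24069) = (I*√282)*(-1/24069) = -I*√282/24069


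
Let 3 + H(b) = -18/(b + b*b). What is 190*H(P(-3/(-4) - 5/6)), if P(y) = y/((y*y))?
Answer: -6555/11 ≈ -595.91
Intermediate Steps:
P(y) = 1/y (P(y) = y/(y²) = y/y² = 1/y)
H(b) = -3 - 18/(b + b²) (H(b) = -3 - 18/(b + b*b) = -3 - 18/(b + b²))
190*H(P(-3/(-4) - 5/6)) = 190*(3*(-6 - 1/(-3/(-4) - 5/6) - (1/(-3/(-4) - 5/6))²)/((1/(-3/(-4) - 5/6))*(1 + 1/(-3/(-4) - 5/6)))) = 190*(3*(-6 - 1/(-3*(-¼) - 5*⅙) - (1/(-3*(-¼) - 5*⅙))²)/((1/(-3*(-¼) - 5*⅙))*(1 + 1/(-3*(-¼) - 5*⅙)))) = 190*(3*(-6 - 1/(¾ - ⅚) - (1/(¾ - ⅚))²)/((1/(¾ - ⅚))*(1 + 1/(¾ - ⅚)))) = 190*(3*(-6 - 1/(-1/12) - (1/(-1/12))²)/((1/(-1/12))*(1 + 1/(-1/12)))) = 190*(3*(-6 - 1*(-12) - 1*(-12)²)/(-12*(1 - 12))) = 190*(3*(-1/12)*(-6 + 12 - 1*144)/(-11)) = 190*(3*(-1/12)*(-1/11)*(-6 + 12 - 144)) = 190*(3*(-1/12)*(-1/11)*(-138)) = 190*(-69/22) = -6555/11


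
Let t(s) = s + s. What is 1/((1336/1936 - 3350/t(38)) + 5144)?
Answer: 2299/11726305 ≈ 0.00019606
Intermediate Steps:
t(s) = 2*s
1/((1336/1936 - 3350/t(38)) + 5144) = 1/((1336/1936 - 3350/(2*38)) + 5144) = 1/((1336*(1/1936) - 3350/76) + 5144) = 1/((167/242 - 3350*1/76) + 5144) = 1/((167/242 - 1675/38) + 5144) = 1/(-99751/2299 + 5144) = 1/(11726305/2299) = 2299/11726305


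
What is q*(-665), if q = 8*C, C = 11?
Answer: -58520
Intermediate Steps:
q = 88 (q = 8*11 = 88)
q*(-665) = 88*(-665) = -58520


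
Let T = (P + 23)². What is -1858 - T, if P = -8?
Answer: -2083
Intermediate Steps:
T = 225 (T = (-8 + 23)² = 15² = 225)
-1858 - T = -1858 - 1*225 = -1858 - 225 = -2083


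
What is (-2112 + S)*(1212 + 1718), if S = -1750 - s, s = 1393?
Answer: -15397150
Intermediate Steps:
S = -3143 (S = -1750 - 1*1393 = -1750 - 1393 = -3143)
(-2112 + S)*(1212 + 1718) = (-2112 - 3143)*(1212 + 1718) = -5255*2930 = -15397150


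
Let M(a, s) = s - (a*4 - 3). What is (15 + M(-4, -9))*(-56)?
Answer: -1400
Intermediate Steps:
M(a, s) = 3 + s - 4*a (M(a, s) = s - (4*a - 3) = s - (-3 + 4*a) = s + (3 - 4*a) = 3 + s - 4*a)
(15 + M(-4, -9))*(-56) = (15 + (3 - 9 - 4*(-4)))*(-56) = (15 + (3 - 9 + 16))*(-56) = (15 + 10)*(-56) = 25*(-56) = -1400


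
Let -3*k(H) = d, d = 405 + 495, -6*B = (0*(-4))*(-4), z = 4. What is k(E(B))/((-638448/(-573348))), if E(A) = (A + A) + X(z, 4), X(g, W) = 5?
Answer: -3583425/13301 ≈ -269.41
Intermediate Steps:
B = 0 (B = -0*(-4)*(-4)/6 = -0*(-4) = -⅙*0 = 0)
E(A) = 5 + 2*A (E(A) = (A + A) + 5 = 2*A + 5 = 5 + 2*A)
d = 900
k(H) = -300 (k(H) = -⅓*900 = -300)
k(E(B))/((-638448/(-573348))) = -300/((-638448/(-573348))) = -300/((-638448*(-1/573348))) = -300/53204/47779 = -300*47779/53204 = -3583425/13301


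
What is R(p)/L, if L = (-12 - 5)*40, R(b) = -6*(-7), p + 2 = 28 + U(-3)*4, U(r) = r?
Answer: -21/340 ≈ -0.061765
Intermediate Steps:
p = 14 (p = -2 + (28 - 3*4) = -2 + (28 - 12) = -2 + 16 = 14)
R(b) = 42
L = -680 (L = -17*40 = -680)
R(p)/L = 42/(-680) = 42*(-1/680) = -21/340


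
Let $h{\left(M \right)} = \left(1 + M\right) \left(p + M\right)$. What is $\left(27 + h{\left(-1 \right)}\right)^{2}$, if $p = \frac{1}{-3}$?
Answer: $729$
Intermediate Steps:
$p = - \frac{1}{3} \approx -0.33333$
$h{\left(M \right)} = \left(1 + M\right) \left(- \frac{1}{3} + M\right)$
$\left(27 + h{\left(-1 \right)}\right)^{2} = \left(27 + \left(- \frac{1}{3} + \left(-1\right)^{2} + \frac{2}{3} \left(-1\right)\right)\right)^{2} = \left(27 - 0\right)^{2} = \left(27 + 0\right)^{2} = 27^{2} = 729$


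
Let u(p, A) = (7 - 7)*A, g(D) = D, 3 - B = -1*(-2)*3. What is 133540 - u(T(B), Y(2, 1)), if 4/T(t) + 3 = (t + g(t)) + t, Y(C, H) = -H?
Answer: 133540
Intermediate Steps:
B = -3 (B = 3 - (-1*(-2))*3 = 3 - 2*3 = 3 - 1*6 = 3 - 6 = -3)
T(t) = 4/(-3 + 3*t) (T(t) = 4/(-3 + ((t + t) + t)) = 4/(-3 + (2*t + t)) = 4/(-3 + 3*t))
u(p, A) = 0 (u(p, A) = 0*A = 0)
133540 - u(T(B), Y(2, 1)) = 133540 - 1*0 = 133540 + 0 = 133540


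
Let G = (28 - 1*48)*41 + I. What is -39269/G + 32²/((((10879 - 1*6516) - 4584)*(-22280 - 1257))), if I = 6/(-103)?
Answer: 21039345866823/439364849482 ≈ 47.886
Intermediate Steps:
I = -6/103 (I = 6*(-1/103) = -6/103 ≈ -0.058252)
G = -84466/103 (G = (28 - 1*48)*41 - 6/103 = (28 - 48)*41 - 6/103 = -20*41 - 6/103 = -820 - 6/103 = -84466/103 ≈ -820.06)
-39269/G + 32²/((((10879 - 1*6516) - 4584)*(-22280 - 1257))) = -39269/(-84466/103) + 32²/((((10879 - 1*6516) - 4584)*(-22280 - 1257))) = -39269*(-103/84466) + 1024/((((10879 - 6516) - 4584)*(-23537))) = 4044707/84466 + 1024/(((4363 - 4584)*(-23537))) = 4044707/84466 + 1024/((-221*(-23537))) = 4044707/84466 + 1024/5201677 = 21039345866823/439364849482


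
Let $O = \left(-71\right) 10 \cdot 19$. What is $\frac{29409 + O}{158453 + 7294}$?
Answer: $\frac{15919}{165747} \approx 0.096044$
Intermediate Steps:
$O = -13490$ ($O = \left(-710\right) 19 = -13490$)
$\frac{29409 + O}{158453 + 7294} = \frac{29409 - 13490}{158453 + 7294} = \frac{15919}{165747}$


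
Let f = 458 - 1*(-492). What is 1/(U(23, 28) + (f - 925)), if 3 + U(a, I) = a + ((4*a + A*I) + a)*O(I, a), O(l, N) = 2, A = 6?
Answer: 1/611 ≈ 0.0016367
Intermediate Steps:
f = 950 (f = 458 + 492 = 950)
U(a, I) = -3 + 11*a + 12*I (U(a, I) = -3 + (a + ((4*a + 6*I) + a)*2) = -3 + (a + (5*a + 6*I)*2) = -3 + (a + (10*a + 12*I)) = -3 + (11*a + 12*I) = -3 + 11*a + 12*I)
1/(U(23, 28) + (f - 925)) = 1/((-3 + 11*23 + 12*28) + (950 - 925)) = 1/((-3 + 253 + 336) + 25) = 1/(586 + 25) = 1/611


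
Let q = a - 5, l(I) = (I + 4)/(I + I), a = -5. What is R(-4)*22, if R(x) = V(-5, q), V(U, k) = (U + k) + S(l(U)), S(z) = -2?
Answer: -374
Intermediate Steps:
l(I) = (4 + I)/(2*I) (l(I) = (4 + I)/((2*I)) = (4 + I)*(1/(2*I)) = (4 + I)/(2*I))
q = -10 (q = -5 - 5 = -10)
V(U, k) = -2 + U + k (V(U, k) = (U + k) - 2 = -2 + U + k)
R(x) = -17 (R(x) = -2 - 5 - 10 = -17)
R(-4)*22 = -17*22 = -374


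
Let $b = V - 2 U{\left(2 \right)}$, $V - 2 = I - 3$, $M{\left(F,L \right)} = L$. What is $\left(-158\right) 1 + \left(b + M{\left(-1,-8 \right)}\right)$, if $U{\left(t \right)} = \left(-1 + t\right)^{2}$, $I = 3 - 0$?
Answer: $-166$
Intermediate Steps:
$I = 3$ ($I = 3 + 0 = 3$)
$V = 2$ ($V = 2 + \left(3 - 3\right) = 2 + 0 = 2$)
$b = 0$ ($b = 2 - 2 \left(-1 + 2\right)^{2} = 2 - 2 \cdot 1^{2} = 2 - 2 = 0$)
$\left(-158\right) 1 + \left(b + M{\left(-1,-8 \right)}\right) = \left(-158\right) 1 + \left(0 - 8\right) = -158 - 8 = -166$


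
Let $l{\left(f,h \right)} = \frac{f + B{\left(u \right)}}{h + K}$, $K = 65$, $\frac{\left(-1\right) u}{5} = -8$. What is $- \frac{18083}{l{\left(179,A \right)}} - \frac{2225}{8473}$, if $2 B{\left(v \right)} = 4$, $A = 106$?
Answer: $- \frac{26200554014}{1533613} \approx -17084.0$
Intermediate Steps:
$u = 40$ ($u = \left(-5\right) \left(-8\right) = 40$)
$B{\left(v \right)} = 2$ ($B{\left(v \right)} = \frac{1}{2} \cdot 4 = 2$)
$l{\left(f,h \right)} = \frac{2 + f}{65 + h}$ ($l{\left(f,h \right)} = \frac{f + 2}{h + 65} = \frac{2 + f}{65 + h}$)
$- \frac{18083}{l{\left(179,A \right)}} - \frac{2225}{8473} = - \frac{18083}{\frac{1}{65 + 106} \left(2 + 179\right)} - \frac{2225}{8473} = - \frac{18083}{\frac{1}{171} \cdot 181} - \frac{2225}{8473} = - \frac{18083}{\frac{181}{171}} - \frac{2225}{8473} = \left(-18083\right) \frac{171}{181} - \frac{2225}{8473} = - \frac{3092193}{181} - \frac{2225}{8473} = - \frac{26200554014}{1533613}$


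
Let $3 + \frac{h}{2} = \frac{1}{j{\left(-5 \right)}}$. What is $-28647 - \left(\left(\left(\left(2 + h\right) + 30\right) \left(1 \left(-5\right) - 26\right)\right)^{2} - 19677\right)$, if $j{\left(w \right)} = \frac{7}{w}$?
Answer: $- \frac{28869754}{49} \approx -5.8918 \cdot 10^{5}$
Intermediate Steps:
$h = - \frac{52}{7}$ ($h = -6 + \frac{2}{7 \frac{1}{-5}} = -6 + \frac{2}{7 \left(- \frac{1}{5}\right)} = -6 + \frac{2}{- \frac{7}{5}} = -6 + 2 \left(- \frac{5}{7}\right) = -6 - \frac{10}{7} = - \frac{52}{7} \approx -7.4286$)
$-28647 - \left(\left(\left(\left(2 + h\right) + 30\right) \left(1 \left(-5\right) - 26\right)\right)^{2} - 19677\right) = -28647 - \left(\left(\left(\left(2 - \frac{52}{7}\right) + 30\right) \left(1 \left(-5\right) - 26\right)\right)^{2} - 19677\right) = -28647 - \left(\left(\left(- \frac{38}{7} + 30\right) \left(-5 - 26\right)\right)^{2} - 19677\right) = -28647 - \left(\left(\frac{172}{7} \left(-31\right)\right)^{2} - 19677\right) = -28647 - \left(\left(- \frac{5332}{7}\right)^{2} - 19677\right) = -28647 - \left(\frac{28430224}{49} - 19677\right) = -28647 - \frac{27466051}{49} = - \frac{28869754}{49}$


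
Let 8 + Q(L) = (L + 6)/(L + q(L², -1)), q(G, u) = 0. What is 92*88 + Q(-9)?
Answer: 24265/3 ≈ 8088.3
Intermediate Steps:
Q(L) = -8 + (6 + L)/L (Q(L) = -8 + (L + 6)/(L + 0) = -8 + (6 + L)/L)
92*88 + Q(-9) = 92*88 + (-7 + 6/(-9)) = 8096 + (-7 + 6*(-⅑)) = 8096 + (-7 - ⅔) = 8096 - 23/3 = 24265/3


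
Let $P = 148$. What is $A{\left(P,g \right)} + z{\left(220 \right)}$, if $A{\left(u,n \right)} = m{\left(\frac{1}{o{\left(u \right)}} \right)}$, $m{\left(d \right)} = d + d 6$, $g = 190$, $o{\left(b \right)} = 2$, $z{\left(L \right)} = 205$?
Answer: $\frac{417}{2} \approx 208.5$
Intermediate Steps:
$m{\left(d \right)} = 7 d$ ($m{\left(d \right)} = d + 6 d = 7 d$)
$A{\left(u,n \right)} = \frac{7}{2}$
$A{\left(P,g \right)} + z{\left(220 \right)} = \frac{7}{2} + 205 = \frac{417}{2}$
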